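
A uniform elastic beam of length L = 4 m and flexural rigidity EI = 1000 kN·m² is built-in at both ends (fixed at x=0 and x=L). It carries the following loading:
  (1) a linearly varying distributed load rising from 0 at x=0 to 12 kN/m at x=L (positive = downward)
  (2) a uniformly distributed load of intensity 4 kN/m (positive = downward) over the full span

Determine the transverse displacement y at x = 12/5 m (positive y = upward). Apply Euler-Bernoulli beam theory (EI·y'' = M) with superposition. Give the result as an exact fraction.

y(12/5) = -12288/1953125 m

Load 1 — triangular load w₀=12 kN/m (0→w₀ over full span):
  y_1 = -w₀x²(L-x)²(x+2L)/(120LEI) = -12·(12/5)²·(4-(12/5))²·((12/5)+2·4)/(120·4·1000) = -7488/1953125 m
Load 2 — uniform load w=4 kN/m over full span:
  y_2 = -wx²(L-x)²/(24EI) = -4·(12/5)²·(4-(12/5))²/(24·1000) = -192/78125 m
Superposition: y = Σ y_i = -12288/1953125 m ≈ -0.006291 m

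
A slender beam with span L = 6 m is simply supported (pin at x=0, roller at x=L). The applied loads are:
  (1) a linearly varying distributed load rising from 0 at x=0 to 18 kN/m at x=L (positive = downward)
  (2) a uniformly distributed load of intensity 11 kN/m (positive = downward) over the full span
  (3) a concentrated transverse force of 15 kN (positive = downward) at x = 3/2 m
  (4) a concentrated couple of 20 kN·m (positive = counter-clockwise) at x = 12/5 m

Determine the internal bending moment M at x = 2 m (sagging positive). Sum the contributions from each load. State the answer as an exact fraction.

M(2) = 293/3 kN·m

Load 1 — triangular load w₀=18 kN/m (0→w₀ over full span):
  M_1 = w₀Lx/6 - w₀x³/(6L) = 18·6·2/6 - 18·2³/(6·6) = 32 kN·m
Load 2 — uniform load w=11 kN/m over full span:
  M_2 = wx(L-x)/2 = 11·2·(6-2)/2 = 44 kN·m
Load 3 — point force P=15 kN at a=3/2 m (b=L-a=9/2):
  M_3 = Pa(L-x)/L  [x>a] = 15·(3/2)·(6-2)/6 = 15 kN·m
Load 4 — applied couple M₀=20 kN·m at a=12/5 m (b=L-a=18/5):
  M_4 = M₀x/L  [x≤a] = 20·2/6 = 20/3 kN·m
Superposition: M = Σ M_i = 293/3 kN·m ≈ 97.666667 kN·m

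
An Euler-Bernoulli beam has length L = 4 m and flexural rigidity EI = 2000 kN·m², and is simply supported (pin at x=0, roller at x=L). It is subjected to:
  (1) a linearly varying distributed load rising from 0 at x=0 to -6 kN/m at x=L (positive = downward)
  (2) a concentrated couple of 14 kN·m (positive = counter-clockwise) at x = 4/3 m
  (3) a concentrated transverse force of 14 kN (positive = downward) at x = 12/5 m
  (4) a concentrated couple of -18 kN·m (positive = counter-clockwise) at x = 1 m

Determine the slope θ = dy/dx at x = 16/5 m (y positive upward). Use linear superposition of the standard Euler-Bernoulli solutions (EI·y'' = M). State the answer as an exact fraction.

θ(16/5) = 188911/45000000 rad

Load 1 — triangular load w₀=-6 kN/m (0→w₀ over full span):
  θ_1 = -w₀(7L⁴-30L²x²+15x⁴)/(360LEI) = -(-6)·(7·4⁴-30·4²·(16/5)²+15·(16/5)⁴)/(360·4·2000) = -757/234375 rad
Load 2 — applied couple M₀=14 kN·m at a=4/3 m (b=L-a=8/3):
  θ_2 = (M₀x²/(2L)-M₀(x-a)+C₁)/EI  [x>a] with C₁=M₀(3b²-L²)/(6L)=28/9 = (14·(16/5)²/(2·4)-14·((16/5)-(4/3))+(28/9))/2000 = -287/112500 rad
Load 3 — point force P=14 kN at a=12/5 m (b=L-a=8/5):
  θ_3 = -Pa(2L²-6Lx+3x²+a²)/(6LEI)  [x>a] = -14·(12/5)·(2·4²-6·4·(16/5)+3·(16/5)²+(12/5)²)/(6·4·2000) = 91/15625 rad
Load 4 — applied couple M₀=-18 kN·m at a=1 m (b=L-a=3):
  θ_4 = (M₀x²/(2L)-M₀(x-a)+C₁)/EI  [x>a] with C₁=M₀(3b²-L²)/(6L)=-33/4 = ((-18)·(16/5)²/(2·4)-(-18)·((16/5)-1)+(-33/4))/2000 = 831/200000 rad
Superposition: θ = Σ θ_i = 188911/45000000 rad ≈ 0.004198 rad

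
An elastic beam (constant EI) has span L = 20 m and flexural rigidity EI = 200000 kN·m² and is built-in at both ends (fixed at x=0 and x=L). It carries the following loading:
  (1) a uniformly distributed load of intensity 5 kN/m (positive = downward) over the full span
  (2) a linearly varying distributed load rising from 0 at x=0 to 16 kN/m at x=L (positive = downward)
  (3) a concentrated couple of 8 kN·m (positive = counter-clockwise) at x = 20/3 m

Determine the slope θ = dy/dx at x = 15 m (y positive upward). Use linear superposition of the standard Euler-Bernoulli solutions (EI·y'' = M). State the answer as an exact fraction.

Load 1 — uniform load w=5 kN/m over full span:
  θ_1 = -wx(L-x)(L-2x)/(12EI) = -5·15·(20-15)·(20-2·15)/(12·200000) = 1/640 rad
Load 2 — triangular load w₀=16 kN/m (0→w₀ over full span):
  θ_2 = -w₀(2x(L-x)(L-2x)(x+2L)+x²(L-x)²)/(120LEI) = -16·(2·15·(20-15)·(20-2·15)·(15+2·20)+15²·(20-15)²)/(120·20·200000) = 41/16000 rad
Load 3 — applied couple M₀=8 kN·m at a=20/3 m (b=L-a=40/3):
  θ_3 = (R_Ax²/2 - M_Ax - M₀(x-a))/EI  [x>a] with R_A=8/15, M_A=0 = ((8/15)·15²/2 - 0·15 - 8·(15-(20/3)))/200000 = -1/30000 rad
Superposition: θ = Σ θ_i = 491/120000 rad ≈ 0.004092 rad

θ(15) = 491/120000 rad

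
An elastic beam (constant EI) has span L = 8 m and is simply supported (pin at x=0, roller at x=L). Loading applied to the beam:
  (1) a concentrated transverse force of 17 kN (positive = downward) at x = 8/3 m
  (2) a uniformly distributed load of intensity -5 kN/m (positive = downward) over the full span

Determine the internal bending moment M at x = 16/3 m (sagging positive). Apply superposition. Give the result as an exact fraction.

M(16/3) = -184/9 kN·m

Load 1 — point force P=17 kN at a=8/3 m (b=L-a=16/3):
  M_1 = Pa(L-x)/L  [x>a] = 17·(8/3)·(8-(16/3))/8 = 136/9 kN·m
Load 2 — uniform load w=-5 kN/m over full span:
  M_2 = wx(L-x)/2 = (-5)·(16/3)·(8-(16/3))/2 = -320/9 kN·m
Superposition: M = Σ M_i = -184/9 kN·m ≈ -20.444444 kN·m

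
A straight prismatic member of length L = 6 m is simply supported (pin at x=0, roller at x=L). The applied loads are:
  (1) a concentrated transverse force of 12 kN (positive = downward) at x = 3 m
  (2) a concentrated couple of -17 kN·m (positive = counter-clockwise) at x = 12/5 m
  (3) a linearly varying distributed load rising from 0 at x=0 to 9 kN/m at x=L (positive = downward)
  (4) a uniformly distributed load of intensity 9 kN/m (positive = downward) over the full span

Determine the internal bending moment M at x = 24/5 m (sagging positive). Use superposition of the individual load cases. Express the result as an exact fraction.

M(24/5) = 6509/125 kN·m

Load 1 — point force P=12 kN at a=3 m (b=L-a=3):
  M_1 = Pa(L-x)/L  [x>a] = 12·3·(6-(24/5))/6 = 36/5 kN·m
Load 2 — applied couple M₀=-17 kN·m at a=12/5 m (b=L-a=18/5):
  M_2 = M₀x/L - M₀  [x>a] = (-17)·(24/5)/6 - (-17) = 17/5 kN·m
Load 3 — triangular load w₀=9 kN/m (0→w₀ over full span):
  M_3 = w₀Lx/6 - w₀x³/(6L) = 9·6·(24/5)/6 - 9·(24/5)³/(6·6) = 1944/125 kN·m
Load 4 — uniform load w=9 kN/m over full span:
  M_4 = wx(L-x)/2 = 9·(24/5)·(6-(24/5))/2 = 648/25 kN·m
Superposition: M = Σ M_i = 6509/125 kN·m ≈ 52.072000 kN·m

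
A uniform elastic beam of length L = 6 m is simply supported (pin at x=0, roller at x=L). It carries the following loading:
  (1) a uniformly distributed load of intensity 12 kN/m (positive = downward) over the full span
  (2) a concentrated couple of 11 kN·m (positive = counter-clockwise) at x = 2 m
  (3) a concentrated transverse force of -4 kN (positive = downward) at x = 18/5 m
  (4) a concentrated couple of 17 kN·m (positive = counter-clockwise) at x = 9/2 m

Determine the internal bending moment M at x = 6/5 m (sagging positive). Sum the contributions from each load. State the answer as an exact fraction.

M(6/5) = 956/25 kN·m

Load 1 — uniform load w=12 kN/m over full span:
  M_1 = wx(L-x)/2 = 12·(6/5)·(6-(6/5))/2 = 864/25 kN·m
Load 2 — applied couple M₀=11 kN·m at a=2 m (b=L-a=4):
  M_2 = M₀x/L  [x≤a] = 11·(6/5)/6 = 11/5 kN·m
Load 3 — point force P=-4 kN at a=18/5 m (b=L-a=12/5):
  M_3 = Pbx/L  [x≤a] = (-4)·(12/5)·(6/5)/6 = -48/25 kN·m
Load 4 — applied couple M₀=17 kN·m at a=9/2 m (b=L-a=3/2):
  M_4 = M₀x/L  [x≤a] = 17·(6/5)/6 = 17/5 kN·m
Superposition: M = Σ M_i = 956/25 kN·m ≈ 38.240000 kN·m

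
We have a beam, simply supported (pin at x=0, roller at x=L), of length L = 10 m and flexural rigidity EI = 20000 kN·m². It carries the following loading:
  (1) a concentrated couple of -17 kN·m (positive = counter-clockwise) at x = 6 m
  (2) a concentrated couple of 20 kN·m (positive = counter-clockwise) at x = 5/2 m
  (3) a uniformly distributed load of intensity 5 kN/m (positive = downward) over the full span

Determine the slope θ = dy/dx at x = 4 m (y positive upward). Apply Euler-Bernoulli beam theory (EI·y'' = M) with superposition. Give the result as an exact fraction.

Load 1 — applied couple M₀=-17 kN·m at a=6 m (b=L-a=4):
  θ_1 = (M₀x²/(2L)+C₁)/EI  [x≤a] with C₁=M₀(3b²-L²)/(6L)=221/15 = ((-17)·4²/(2·10)+(221/15))/20000 = 17/300000 rad
Load 2 — applied couple M₀=20 kN·m at a=5/2 m (b=L-a=15/2):
  θ_2 = (M₀x²/(2L)-M₀(x-a)+C₁)/EI  [x>a] with C₁=M₀(3b²-L²)/(6L)=275/12 = (20·4²/(2·10)-20·(4-(5/2))+(275/12))/20000 = 107/240000 rad
Load 3 — uniform load w=5 kN/m over full span:
  θ_3 = -w(L³-6Lx²+4x³)/(24EI) = -5·(10³-6·10·4²+4·4³)/(24·20000) = -37/12000 rad
Superposition: θ = Σ θ_i = -3097/1200000 rad ≈ -0.002581 rad

θ(4) = -3097/1200000 rad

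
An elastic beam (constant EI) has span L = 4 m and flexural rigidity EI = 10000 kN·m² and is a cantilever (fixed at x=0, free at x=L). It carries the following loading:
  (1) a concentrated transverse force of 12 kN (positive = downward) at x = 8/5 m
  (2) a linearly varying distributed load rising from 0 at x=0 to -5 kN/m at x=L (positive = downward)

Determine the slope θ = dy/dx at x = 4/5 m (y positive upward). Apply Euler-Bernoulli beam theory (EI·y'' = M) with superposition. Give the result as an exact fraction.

θ(4/5) = 311/468750 rad

Load 1 — point force P=12 kN at a=8/5 m (b=L-a=12/5):
  θ_1 = -Px(2a-x)/(2EI)  [x≤a] = -12·(4/5)·(2·(8/5)-(4/5))/(2·10000) = -18/15625 rad
Load 2 — triangular load w₀=-5 kN/m (0→w₀ over full span):
  θ_2 = (w₀Lx²/4-w₀L²x/3-w₀x⁴/(24L))/EI = ((-5)·4·(4/5)²/4-(-5)·4²·(4/5)/3-(-5)·(4/5)⁴/(24·4))/10000 = 851/468750 rad
Superposition: θ = Σ θ_i = 311/468750 rad ≈ 0.000663 rad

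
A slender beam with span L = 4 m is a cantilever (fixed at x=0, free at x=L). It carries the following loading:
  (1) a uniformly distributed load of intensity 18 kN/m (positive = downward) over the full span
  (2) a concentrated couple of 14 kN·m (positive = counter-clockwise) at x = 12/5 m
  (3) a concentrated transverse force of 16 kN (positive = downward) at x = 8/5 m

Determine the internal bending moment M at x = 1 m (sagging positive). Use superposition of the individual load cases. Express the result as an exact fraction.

Load 1 — uniform load w=18 kN/m over full span:
  M_1 = -w(L-x)²/2 = -18·(4-1)²/2 = -81 kN·m
Load 2 — applied couple M₀=14 kN·m at a=12/5 m (b=L-a=8/5):
  M_2 = M₀  [x≤a] = 14 = 14 kN·m
Load 3 — point force P=16 kN at a=8/5 m (b=L-a=12/5):
  M_3 = -P(a-x)  [x≤a] = -16·((8/5)-1) = -48/5 kN·m
Superposition: M = Σ M_i = -383/5 kN·m ≈ -76.600000 kN·m

M(1) = -383/5 kN·m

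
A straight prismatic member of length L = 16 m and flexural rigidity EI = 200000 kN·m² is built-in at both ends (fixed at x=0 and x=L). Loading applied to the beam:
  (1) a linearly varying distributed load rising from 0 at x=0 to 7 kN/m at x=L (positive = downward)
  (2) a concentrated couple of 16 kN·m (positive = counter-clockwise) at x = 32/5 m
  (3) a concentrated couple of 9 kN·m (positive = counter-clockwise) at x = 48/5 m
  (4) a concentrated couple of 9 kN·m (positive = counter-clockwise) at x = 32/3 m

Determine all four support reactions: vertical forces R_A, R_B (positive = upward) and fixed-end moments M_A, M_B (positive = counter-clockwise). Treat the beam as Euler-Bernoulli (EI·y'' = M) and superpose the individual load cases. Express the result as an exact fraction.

Load 1 — triangular load w₀=7 kN/m (0→w₀ over full span):
  R_A = 3w₀L/20 = 3·7·16/20 = 84/5 kN
  M_A = w₀L²/30 = 7·16²/30 = 896/15 kN·m
  R_B = 7w₀L/20 = 7·7·16/20 = 196/5 kN
  M_B = -w₀L²/20 = -7·16²/20 = -448/5 kN·m
Load 2 — applied couple M₀=16 kN·m at a=32/5 m (b=L-a=48/5):
  R_A = 6M₀ab/L³ = 6·16·(32/5)·(48/5)/16³ = 36/25 kN
  M_A = M₀b(2a-b)/L² = 16·(48/5)·(2·(32/5)-(48/5))/16² = 48/25 kN·m
  R_B = -6M₀ab/L³ = -6·16·(32/5)·(48/5)/16³ = -36/25 kN
  M_B = M₀a(2b-a)/L² = 16·(32/5)·(2·(48/5)-(32/5))/16² = 128/25 kN·m
Load 3 — applied couple M₀=9 kN·m at a=48/5 m (b=L-a=32/5):
  R_A = 6M₀ab/L³ = 6·9·(48/5)·(32/5)/16³ = 81/100 kN
  M_A = M₀b(2a-b)/L² = 9·(32/5)·(2·(48/5)-(32/5))/16² = 72/25 kN·m
  R_B = -6M₀ab/L³ = -6·9·(48/5)·(32/5)/16³ = -81/100 kN
  M_B = M₀a(2b-a)/L² = 9·(48/5)·(2·(32/5)-(48/5))/16² = 27/25 kN·m
Load 4 — applied couple M₀=9 kN·m at a=32/3 m (b=L-a=16/3):
  R_A = 6M₀ab/L³ = 6·9·(32/3)·(16/3)/16³ = 3/4 kN
  M_A = M₀b(2a-b)/L² = 9·(16/3)·(2·(32/3)-(16/3))/16² = 3 kN·m
  R_B = -6M₀ab/L³ = -6·9·(32/3)·(16/3)/16³ = -3/4 kN
  M_B = M₀a(2b-a)/L² = 9·(32/3)·(2·(16/3)-(32/3))/16² = 0 kN·m
Superposition: R_A = 99/5 kN, M_A = 1013/15 kN·m, R_B = 181/5 kN, M_B = -417/5 kN·m

R_A = 99/5 kN, M_A = 1013/15 kN·m, R_B = 181/5 kN, M_B = -417/5 kN·m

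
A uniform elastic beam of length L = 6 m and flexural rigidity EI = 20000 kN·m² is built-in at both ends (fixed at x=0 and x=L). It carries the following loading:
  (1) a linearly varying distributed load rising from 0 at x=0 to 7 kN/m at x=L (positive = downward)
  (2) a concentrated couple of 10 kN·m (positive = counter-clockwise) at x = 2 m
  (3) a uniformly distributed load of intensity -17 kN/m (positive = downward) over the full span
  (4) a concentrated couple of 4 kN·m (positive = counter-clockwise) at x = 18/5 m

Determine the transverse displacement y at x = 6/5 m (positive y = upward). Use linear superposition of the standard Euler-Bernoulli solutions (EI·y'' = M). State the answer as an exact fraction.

Load 1 — triangular load w₀=7 kN/m (0→w₀ over full span):
  y_1 = -w₀x²(L-x)²(x+2L)/(120LEI) = -7·(6/5)²·(6-(6/5))²·((6/5)+2·6)/(120·6·20000) = -2079/9765625 m
Load 2 — applied couple M₀=10 kN·m at a=2 m (b=L-a=4):
  y_2 = (R_Ax³/6 - M_Ax²/2)/EI  [x≤a] with R_A=20/9, M_A=0 = ((20/9)·(6/5)³/6 - 0·(6/5)²/2)/20000 = 1/31250 m
Load 3 — uniform load w=-17 kN/m over full span:
  y_3 = -wx²(L-x)²/(24EI) = -(-17)·(6/5)²·(6-(6/5))²/(24·20000) = 459/390625 m
Load 4 — applied couple M₀=4 kN·m at a=18/5 m (b=L-a=12/5):
  y_4 = (R_Ax³/6 - M_Ax²/2)/EI  [x≤a] with R_A=24/25, M_A=32/25 = ((24/25)·(6/5)³/6 - (32/25)·(6/5)²/2)/20000 = -63/1953125 m
Superposition: y = Σ y_i = 18787/19531250 m ≈ 0.000962 m

y(6/5) = 18787/19531250 m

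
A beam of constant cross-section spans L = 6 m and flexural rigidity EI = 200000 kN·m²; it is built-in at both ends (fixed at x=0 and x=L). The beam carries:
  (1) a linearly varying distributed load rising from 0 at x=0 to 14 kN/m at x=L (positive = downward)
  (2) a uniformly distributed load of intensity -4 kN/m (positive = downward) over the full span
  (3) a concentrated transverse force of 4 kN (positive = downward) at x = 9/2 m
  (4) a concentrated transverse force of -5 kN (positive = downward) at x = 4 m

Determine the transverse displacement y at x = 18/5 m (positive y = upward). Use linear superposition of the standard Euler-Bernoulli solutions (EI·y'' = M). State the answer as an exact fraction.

y(18/5) = -519507/12500000000 m

Load 1 — triangular load w₀=14 kN/m (0→w₀ over full span):
  y_1 = -w₀x²(L-x)²(x+2L)/(120LEI) = -14·(18/5)²·(6-(18/5))²·((18/5)+2·6)/(120·6·200000) = -22113/195312500 m
Load 2 — uniform load w=-4 kN/m over full span:
  y_2 = -wx²(L-x)²/(24EI) = -(-4)·(18/5)²·(6-(18/5))²/(24·200000) = 243/3906250 m
Load 3 — point force P=4 kN at a=9/2 m (b=L-a=3/2):
  y_3 = -Pb²x²(3aL-(3a+b)x)/(6L³EI)  [x≤a] = -4·(3/2)²·(18/5)²·(3·(9/2)·6-(3·(9/2)+(3/2))·(18/5))/(6·6³·200000) = -243/20000000 m
Load 4 — point force P=-5 kN at a=4 m (b=L-a=2):
  y_4 = -Pb²x²(3aL-(3a+b)x)/(6L³EI)  [x≤a] = -(-5)·2²·(18/5)²·(3·4·6-(3·4+2)·(18/5))/(6·6³·200000) = 27/1250000 m
Superposition: y = Σ y_i = -519507/12500000000 m ≈ -0.000042 m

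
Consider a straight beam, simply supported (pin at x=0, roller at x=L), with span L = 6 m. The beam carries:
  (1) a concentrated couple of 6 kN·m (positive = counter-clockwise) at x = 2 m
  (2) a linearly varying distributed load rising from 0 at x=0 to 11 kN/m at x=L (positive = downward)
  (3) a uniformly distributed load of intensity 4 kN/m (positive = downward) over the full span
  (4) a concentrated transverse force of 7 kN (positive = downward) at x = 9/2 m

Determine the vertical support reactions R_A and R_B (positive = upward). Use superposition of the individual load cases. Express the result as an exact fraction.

R_A = 103/4 kN, R_B = 153/4 kN

Load 1 — applied couple M₀=6 kN·m at a=2 m (b=L-a=4):
  R_A = M₀/L = 6/6 = 1 kN
  R_B = -M₀/L = -6/6 = -1 kN
Load 2 — triangular load w₀=11 kN/m (0→w₀ over full span):
  R_A = w₀L/6 = 11·6/6 = 11 kN
  R_B = w₀L/3 = 11·6/3 = 22 kN
Load 3 — uniform load w=4 kN/m over full span:
  R_A = wL/2 = 4·6/2 = 12 kN
  R_B = wL/2 = 4·6/2 = 12 kN
Load 4 — point force P=7 kN at a=9/2 m (b=L-a=3/2):
  R_A = Pb/L = 7·(3/2)/6 = 7/4 kN
  R_B = Pa/L = 7·(9/2)/6 = 21/4 kN
Superposition: R_A = 103/4 kN, R_B = 153/4 kN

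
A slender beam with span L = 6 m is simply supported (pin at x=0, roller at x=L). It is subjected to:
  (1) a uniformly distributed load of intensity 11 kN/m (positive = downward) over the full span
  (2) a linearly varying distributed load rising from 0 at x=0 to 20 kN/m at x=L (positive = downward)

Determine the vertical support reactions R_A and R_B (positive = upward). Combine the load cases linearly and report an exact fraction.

Load 1 — uniform load w=11 kN/m over full span:
  R_A = wL/2 = 11·6/2 = 33 kN
  R_B = wL/2 = 11·6/2 = 33 kN
Load 2 — triangular load w₀=20 kN/m (0→w₀ over full span):
  R_A = w₀L/6 = 20·6/6 = 20 kN
  R_B = w₀L/3 = 20·6/3 = 40 kN
Superposition: R_A = 53 kN, R_B = 73 kN

R_A = 53 kN, R_B = 73 kN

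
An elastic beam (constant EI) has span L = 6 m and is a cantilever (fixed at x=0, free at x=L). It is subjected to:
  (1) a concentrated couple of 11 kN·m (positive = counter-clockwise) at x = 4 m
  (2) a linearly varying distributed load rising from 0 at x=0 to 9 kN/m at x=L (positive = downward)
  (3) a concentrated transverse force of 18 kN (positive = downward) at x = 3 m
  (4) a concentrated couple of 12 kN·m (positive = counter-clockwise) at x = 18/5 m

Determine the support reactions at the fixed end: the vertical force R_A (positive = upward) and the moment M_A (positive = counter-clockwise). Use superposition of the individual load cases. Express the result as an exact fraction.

R_A = 45 kN, M_A = 139 kN·m

Load 1 — applied couple M₀=11 kN·m at a=4 m (b=L-a=2):
  R_A = 0 kN
  M_A = -M₀ = -11 kN·m
Load 2 — triangular load w₀=9 kN/m (0→w₀ over full span):
  R_A = w₀L/2 = 9·6/2 = 27 kN
  M_A = w₀L²/3 = 9·6²/3 = 108 kN·m
Load 3 — point force P=18 kN at a=3 m (b=L-a=3):
  R_A = P = 18 kN
  M_A = Pa = 18·3 = 54 kN·m
Load 4 — applied couple M₀=12 kN·m at a=18/5 m (b=L-a=12/5):
  R_A = 0 kN
  M_A = -M₀ = -12 kN·m
Superposition: R_A = 45 kN, M_A = 139 kN·m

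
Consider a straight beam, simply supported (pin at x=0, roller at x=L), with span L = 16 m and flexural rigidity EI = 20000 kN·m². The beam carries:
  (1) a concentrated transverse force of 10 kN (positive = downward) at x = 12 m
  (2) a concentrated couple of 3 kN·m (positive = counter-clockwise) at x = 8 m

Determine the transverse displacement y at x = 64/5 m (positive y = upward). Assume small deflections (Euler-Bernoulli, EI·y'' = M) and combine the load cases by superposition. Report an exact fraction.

Load 1 — point force P=10 kN at a=12 m (b=L-a=4):
  y_1 = -Pa(L-x)(2Lx-a²-x²)/(6LEI)  [x>a] = -10·12·(16-(64/5))·(2·16·(64/5)-12²-(64/5)²)/(6·16·20000) = -318/15625 m
Load 2 — applied couple M₀=3 kN·m at a=8 m (b=L-a=8):
  y_2 = (M₀x³/(6L)-M₀(x-a)²/2+C₁x)/EI  [x>a] with C₁=M₀(3b²-L²)/(6L)=-2 = (3·(64/5)³/(6·16)-3·((64/5)-8)²/2+(-2)·(64/5))/20000 = 21/78125 m
Superposition: y = Σ y_i = -1569/78125 m ≈ -0.020083 m

y(64/5) = -1569/78125 m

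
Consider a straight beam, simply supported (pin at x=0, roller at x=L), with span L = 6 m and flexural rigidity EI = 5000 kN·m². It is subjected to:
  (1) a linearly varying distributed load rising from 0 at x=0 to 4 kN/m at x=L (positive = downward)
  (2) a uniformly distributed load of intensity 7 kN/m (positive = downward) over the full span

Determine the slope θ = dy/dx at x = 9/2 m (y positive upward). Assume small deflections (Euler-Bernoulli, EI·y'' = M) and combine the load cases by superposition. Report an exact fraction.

θ(9/2) = 17799/1600000 rad

Load 1 — triangular load w₀=4 kN/m (0→w₀ over full span):
  θ_1 = -w₀(7L⁴-30L²x²+15x⁴)/(360LEI) = -4·(7·6⁴-30·6²·(9/2)²+15·(9/2)⁴)/(360·6·5000) = 3939/1600000 rad
Load 2 — uniform load w=7 kN/m over full span:
  θ_2 = -w(L³-6Lx²+4x³)/(24EI) = -7·(6³-6·6·(9/2)²+4·(9/2)³)/(24·5000) = 693/80000 rad
Superposition: θ = Σ θ_i = 17799/1600000 rad ≈ 0.011124 rad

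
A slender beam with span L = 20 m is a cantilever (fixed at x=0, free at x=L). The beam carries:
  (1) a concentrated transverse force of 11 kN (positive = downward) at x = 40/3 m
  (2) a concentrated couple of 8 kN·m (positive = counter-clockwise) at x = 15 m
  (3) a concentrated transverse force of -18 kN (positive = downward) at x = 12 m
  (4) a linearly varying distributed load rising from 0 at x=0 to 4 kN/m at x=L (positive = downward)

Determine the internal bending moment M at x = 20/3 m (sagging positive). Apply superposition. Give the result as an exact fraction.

M(20/3) = -19916/81 kN·m

Load 1 — point force P=11 kN at a=40/3 m (b=L-a=20/3):
  M_1 = -P(a-x)  [x≤a] = -11·((40/3)-(20/3)) = -220/3 kN·m
Load 2 — applied couple M₀=8 kN·m at a=15 m (b=L-a=5):
  M_2 = M₀  [x≤a] = 8 = 8 kN·m
Load 3 — point force P=-18 kN at a=12 m (b=L-a=8):
  M_3 = -P(a-x)  [x≤a] = -(-18)·(12-(20/3)) = 96 kN·m
Load 4 — triangular load w₀=4 kN/m (0→w₀ over full span):
  M_4 = w₀Lx/2 - w₀L²/3 - w₀x³/(6L) = 4·20·(20/3)/2 - 4·20²/3 - 4·(20/3)³/(6·20) = -22400/81 kN·m
Superposition: M = Σ M_i = -19916/81 kN·m ≈ -245.876543 kN·m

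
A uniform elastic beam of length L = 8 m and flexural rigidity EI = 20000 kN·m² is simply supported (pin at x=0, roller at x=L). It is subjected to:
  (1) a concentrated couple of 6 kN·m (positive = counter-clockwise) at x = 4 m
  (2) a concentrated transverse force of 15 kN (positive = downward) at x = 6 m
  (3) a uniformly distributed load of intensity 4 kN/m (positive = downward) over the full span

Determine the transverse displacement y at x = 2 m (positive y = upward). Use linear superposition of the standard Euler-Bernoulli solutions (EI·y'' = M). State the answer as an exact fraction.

Load 1 — applied couple M₀=6 kN·m at a=4 m (b=L-a=4):
  y_1 = (M₀x³/(6L)+C₁x)/EI  [x≤a] with C₁=M₀(3b²-L²)/(6L)=-2 = (6·2³/(6·8)+(-2)·2)/20000 = -3/20000 m
Load 2 — point force P=15 kN at a=6 m (b=L-a=2):
  y_2 = -Pbx(L²-b²-x²)/(6LEI)  [x≤a] = -15·2·2·(8²-2²-2²)/(6·8·20000) = -7/2000 m
Load 3 — uniform load w=4 kN/m over full span:
  y_3 = -wx(L³-2Lx²+x³)/(24EI) = -4·2·(8³-2·8·2²+2³)/(24·20000) = -19/2500 m
Superposition: y = Σ y_i = -9/800 m ≈ -0.011250 m

y(2) = -9/800 m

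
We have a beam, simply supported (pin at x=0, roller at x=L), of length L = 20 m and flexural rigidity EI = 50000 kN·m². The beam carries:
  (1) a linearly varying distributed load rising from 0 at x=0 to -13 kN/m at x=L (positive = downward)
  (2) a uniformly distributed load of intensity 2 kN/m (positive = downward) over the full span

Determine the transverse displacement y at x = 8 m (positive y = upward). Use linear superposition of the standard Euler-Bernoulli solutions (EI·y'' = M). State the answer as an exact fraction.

y(8) = 40732/234375 m

Load 1 — triangular load w₀=-13 kN/m (0→w₀ over full span):
  y_1 = -w₀x(7L⁴-10L²x²+3x⁴)/(360LEI) = -(-13)·8·(7·20⁴-10·20²·8²+3·8⁴)/(360·20·50000) = 59332/234375 m
Load 2 — uniform load w=2 kN/m over full span:
  y_2 = -wx(L³-2Lx²+x³)/(24EI) = -2·8·(20³-2·20·8²+8³)/(24·50000) = -248/3125 m
Superposition: y = Σ y_i = 40732/234375 m ≈ 0.173790 m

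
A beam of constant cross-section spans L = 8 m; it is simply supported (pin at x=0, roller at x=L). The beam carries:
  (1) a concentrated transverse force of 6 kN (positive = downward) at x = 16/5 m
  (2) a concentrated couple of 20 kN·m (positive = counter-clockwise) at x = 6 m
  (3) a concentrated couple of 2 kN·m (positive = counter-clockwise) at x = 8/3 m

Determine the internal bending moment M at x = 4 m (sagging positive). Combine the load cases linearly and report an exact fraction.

Load 1 — point force P=6 kN at a=16/5 m (b=L-a=24/5):
  M_1 = Pa(L-x)/L  [x>a] = 6·(16/5)·(8-4)/8 = 48/5 kN·m
Load 2 — applied couple M₀=20 kN·m at a=6 m (b=L-a=2):
  M_2 = M₀x/L  [x≤a] = 20·4/8 = 10 kN·m
Load 3 — applied couple M₀=2 kN·m at a=8/3 m (b=L-a=16/3):
  M_3 = M₀x/L - M₀  [x>a] = 2·4/8 - 2 = -1 kN·m
Superposition: M = Σ M_i = 93/5 kN·m ≈ 18.600000 kN·m

M(4) = 93/5 kN·m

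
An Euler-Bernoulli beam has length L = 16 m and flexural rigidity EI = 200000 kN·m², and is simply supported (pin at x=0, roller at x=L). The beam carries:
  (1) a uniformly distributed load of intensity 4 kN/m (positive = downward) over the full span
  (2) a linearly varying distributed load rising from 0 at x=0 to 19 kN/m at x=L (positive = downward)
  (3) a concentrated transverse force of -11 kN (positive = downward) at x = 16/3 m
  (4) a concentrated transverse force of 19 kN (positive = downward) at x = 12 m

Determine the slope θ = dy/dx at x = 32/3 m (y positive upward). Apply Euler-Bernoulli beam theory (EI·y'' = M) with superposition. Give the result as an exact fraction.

θ(32/3) = 638239/121500000 rad

Load 1 — uniform load w=4 kN/m over full span:
  θ_1 = -w(L³-6Lx²+4x³)/(24EI) = -4·(16³-6·16·(32/3)²+4·(32/3)³)/(24·200000) = 416/253125 rad
Load 2 — triangular load w₀=19 kN/m (0→w₀ over full span):
  θ_2 = -w₀(7L⁴-30L²x²+15x⁴)/(360LEI) = -19·(7·16⁴-30·16²·(32/3)²+15·(32/3)⁴)/(360·16·200000) = 13832/3796875 rad
Load 3 — point force P=-11 kN at a=16/3 m (b=L-a=32/3):
  θ_3 = -Pa(2L²-6Lx+3x²+a²)/(6LEI)  [x>a] = -(-11)·(16/3)·(2·16²-6·16·(32/3)+3·(32/3)²+(16/3)²)/(6·16·200000) = -22/50625 rad
Load 4 — point force P=19 kN at a=12 m (b=L-a=4):
  θ_4 = -Pb(L²-b²-3x²)/(6LEI)  [x≤a] = -19·4·(16²-4²-3·(32/3)²)/(6·16·200000) = 361/900000 rad
Superposition: θ = Σ θ_i = 638239/121500000 rad ≈ 0.005253 rad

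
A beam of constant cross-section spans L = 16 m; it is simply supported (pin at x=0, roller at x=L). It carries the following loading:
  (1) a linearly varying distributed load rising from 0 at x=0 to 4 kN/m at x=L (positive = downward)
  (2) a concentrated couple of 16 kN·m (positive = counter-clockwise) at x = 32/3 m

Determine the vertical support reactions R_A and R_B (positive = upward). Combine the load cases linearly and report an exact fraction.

Load 1 — triangular load w₀=4 kN/m (0→w₀ over full span):
  R_A = w₀L/6 = 4·16/6 = 32/3 kN
  R_B = w₀L/3 = 4·16/3 = 64/3 kN
Load 2 — applied couple M₀=16 kN·m at a=32/3 m (b=L-a=16/3):
  R_A = M₀/L = 16/16 = 1 kN
  R_B = -M₀/L = -16/16 = -1 kN
Superposition: R_A = 35/3 kN, R_B = 61/3 kN

R_A = 35/3 kN, R_B = 61/3 kN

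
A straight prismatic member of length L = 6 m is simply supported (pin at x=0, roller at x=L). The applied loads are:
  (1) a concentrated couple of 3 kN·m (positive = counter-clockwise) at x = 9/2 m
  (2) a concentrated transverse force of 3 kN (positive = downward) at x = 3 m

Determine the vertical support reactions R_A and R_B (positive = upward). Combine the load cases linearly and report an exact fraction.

R_A = 2 kN, R_B = 1 kN

Load 1 — applied couple M₀=3 kN·m at a=9/2 m (b=L-a=3/2):
  R_A = M₀/L = 3/6 = 1/2 kN
  R_B = -M₀/L = -3/6 = -1/2 kN
Load 2 — point force P=3 kN at a=3 m (b=L-a=3):
  R_A = Pb/L = 3·3/6 = 3/2 kN
  R_B = Pa/L = 3·3/6 = 3/2 kN
Superposition: R_A = 2 kN, R_B = 1 kN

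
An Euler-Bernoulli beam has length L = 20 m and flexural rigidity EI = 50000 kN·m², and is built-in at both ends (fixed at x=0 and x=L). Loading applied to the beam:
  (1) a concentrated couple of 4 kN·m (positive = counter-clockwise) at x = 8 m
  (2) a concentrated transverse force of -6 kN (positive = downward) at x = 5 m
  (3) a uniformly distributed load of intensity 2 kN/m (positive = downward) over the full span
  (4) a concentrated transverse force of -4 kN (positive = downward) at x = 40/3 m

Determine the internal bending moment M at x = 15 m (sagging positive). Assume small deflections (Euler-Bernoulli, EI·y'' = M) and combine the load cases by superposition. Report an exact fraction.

M(15) = 66397/10800 kN·m

Load 1 — applied couple M₀=4 kN·m at a=8 m (b=L-a=12):
  M_1 = R_Ax - M_A - M₀  [x>a] with R_A=36/125, M_A=12/25 = (36/125)·15 - (12/25) - 4 = -4/25 kN·m
Load 2 — point force P=-6 kN at a=5 m (b=L-a=15):
  M_2 = Pa²(a+3b)(L-x)/L³ - Pa²b/L²  [x>a] = (-6)·5²·(5+3·15)·(20-15)/20³ - (-6)·5²·15/20² = 15/16 kN·m
Load 3 — uniform load w=2 kN/m over full span:
  M_3 = wLx/2 - wL²/12 - wx²/2 = 2·20·15/2 - 2·20²/12 - 2·15²/2 = 25/3 kN·m
Load 4 — point force P=-4 kN at a=40/3 m (b=L-a=20/3):
  M_4 = Pa²(a+3b)(L-x)/L³ - Pa²b/L²  [x>a] = (-4)·(40/3)²·((40/3)+3·(20/3))·(20-15)/20³ - (-4)·(40/3)²·(20/3)/20² = -80/27 kN·m
Superposition: M = Σ M_i = 66397/10800 kN·m ≈ 6.147870 kN·m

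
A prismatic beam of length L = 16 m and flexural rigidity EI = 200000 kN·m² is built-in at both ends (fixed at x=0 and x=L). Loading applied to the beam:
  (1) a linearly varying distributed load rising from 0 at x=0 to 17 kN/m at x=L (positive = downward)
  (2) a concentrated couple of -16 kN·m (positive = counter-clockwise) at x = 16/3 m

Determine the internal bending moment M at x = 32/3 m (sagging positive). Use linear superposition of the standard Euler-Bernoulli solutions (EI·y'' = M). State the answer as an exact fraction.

Load 1 — triangular load w₀=17 kN/m (0→w₀ over full span):
  M_1 = 3w₀Lx/20 - w₀L²/30 - w₀x³/(6L) = 3·17·16·(32/3)/20 - 17·16²/30 - 17·(32/3)³/(6·16) = 30464/405 kN·m
Load 2 — applied couple M₀=-16 kN·m at a=16/3 m (b=L-a=32/3):
  M_2 = R_Ax - M_A - M₀  [x>a] with R_A=-4/3, M_A=0 = (-4/3)·(32/3) - 0 - (-16) = 16/9 kN·m
Superposition: M = Σ M_i = 31184/405 kN·m ≈ 76.997531 kN·m

M(32/3) = 31184/405 kN·m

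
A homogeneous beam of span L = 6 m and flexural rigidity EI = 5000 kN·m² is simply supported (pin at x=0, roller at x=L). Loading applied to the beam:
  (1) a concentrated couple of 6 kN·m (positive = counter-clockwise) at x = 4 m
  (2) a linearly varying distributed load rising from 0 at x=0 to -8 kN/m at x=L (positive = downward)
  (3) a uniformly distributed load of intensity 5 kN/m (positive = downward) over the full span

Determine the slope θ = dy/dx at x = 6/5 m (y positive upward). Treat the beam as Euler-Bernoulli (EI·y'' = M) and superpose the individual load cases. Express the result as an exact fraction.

Load 1 — applied couple M₀=6 kN·m at a=4 m (b=L-a=2):
  θ_1 = (M₀x²/(2L)+C₁)/EI  [x≤a] with C₁=M₀(3b²-L²)/(6L)=-4 = (6·(6/5)²/(2·6)+(-4))/5000 = -41/62500 rad
Load 2 — triangular load w₀=-8 kN/m (0→w₀ over full span):
  θ_2 = -w₀(7L⁴-30L²x²+15x⁴)/(360LEI) = -(-8)·(7·6⁴-30·6²·(6/5)²+15·(6/5)⁴)/(360·6·5000) = 2184/390625 rad
Load 3 — uniform load w=5 kN/m over full span:
  θ_3 = -w(L³-6Lx²+4x³)/(24EI) = -5·(6³-6·6·(6/5)²+4·(6/5)³)/(24·5000) = -891/125000 rad
Superposition: θ = Σ θ_i = -6853/3125000 rad ≈ -0.002193 rad

θ(6/5) = -6853/3125000 rad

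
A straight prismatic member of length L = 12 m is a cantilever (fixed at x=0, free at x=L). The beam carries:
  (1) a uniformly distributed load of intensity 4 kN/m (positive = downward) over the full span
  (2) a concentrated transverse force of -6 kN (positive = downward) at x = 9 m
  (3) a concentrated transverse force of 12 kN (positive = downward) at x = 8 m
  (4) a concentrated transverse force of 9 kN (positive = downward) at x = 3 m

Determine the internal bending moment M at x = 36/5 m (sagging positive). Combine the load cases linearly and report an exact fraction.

Load 1 — uniform load w=4 kN/m over full span:
  M_1 = -w(L-x)²/2 = -4·(12-(36/5))²/2 = -1152/25 kN·m
Load 2 — point force P=-6 kN at a=9 m (b=L-a=3):
  M_2 = -P(a-x)  [x≤a] = -(-6)·(9-(36/5)) = 54/5 kN·m
Load 3 — point force P=12 kN at a=8 m (b=L-a=4):
  M_3 = -P(a-x)  [x≤a] = -12·(8-(36/5)) = -48/5 kN·m
Load 4 — point force P=9 kN at a=3 m (b=L-a=9):
  M_4 = 0  [x>a] = 0 kN·m
Superposition: M = Σ M_i = -1122/25 kN·m ≈ -44.880000 kN·m

M(36/5) = -1122/25 kN·m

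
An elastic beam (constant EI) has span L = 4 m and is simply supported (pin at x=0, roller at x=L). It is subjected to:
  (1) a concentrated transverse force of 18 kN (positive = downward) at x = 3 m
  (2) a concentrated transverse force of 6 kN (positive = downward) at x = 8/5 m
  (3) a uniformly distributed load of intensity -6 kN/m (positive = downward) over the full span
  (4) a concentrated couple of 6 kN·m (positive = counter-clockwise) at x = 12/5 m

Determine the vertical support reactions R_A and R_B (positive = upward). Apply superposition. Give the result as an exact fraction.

R_A = -12/5 kN, R_B = 12/5 kN

Load 1 — point force P=18 kN at a=3 m (b=L-a=1):
  R_A = Pb/L = 18·1/4 = 9/2 kN
  R_B = Pa/L = 18·3/4 = 27/2 kN
Load 2 — point force P=6 kN at a=8/5 m (b=L-a=12/5):
  R_A = Pb/L = 6·(12/5)/4 = 18/5 kN
  R_B = Pa/L = 6·(8/5)/4 = 12/5 kN
Load 3 — uniform load w=-6 kN/m over full span:
  R_A = wL/2 = (-6)·4/2 = -12 kN
  R_B = wL/2 = (-6)·4/2 = -12 kN
Load 4 — applied couple M₀=6 kN·m at a=12/5 m (b=L-a=8/5):
  R_A = M₀/L = 6/4 = 3/2 kN
  R_B = -M₀/L = -6/4 = -3/2 kN
Superposition: R_A = -12/5 kN, R_B = 12/5 kN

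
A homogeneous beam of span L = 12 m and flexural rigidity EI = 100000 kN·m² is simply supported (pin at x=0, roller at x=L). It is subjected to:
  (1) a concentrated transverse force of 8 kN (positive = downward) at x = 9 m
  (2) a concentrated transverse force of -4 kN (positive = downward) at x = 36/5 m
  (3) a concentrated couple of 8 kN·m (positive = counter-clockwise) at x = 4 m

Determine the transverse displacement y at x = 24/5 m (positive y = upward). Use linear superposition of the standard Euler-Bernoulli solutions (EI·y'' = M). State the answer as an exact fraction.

Load 1 — point force P=8 kN at a=9 m (b=L-a=3):
  y_1 = -Pbx(L²-b²-x²)/(6LEI)  [x≤a] = -8·3·(24/5)·(12²-3²-(24/5)²)/(6·12·100000) = -2799/1562500 m
Load 2 — point force P=-4 kN at a=36/5 m (b=L-a=24/5):
  y_2 = -Pbx(L²-b²-x²)/(6LEI)  [x≤a] = -(-4)·(24/5)·(24/5)·(12²-(24/5)²-(24/5)²)/(6·12·100000) = 2448/1953125 m
Load 3 — applied couple M₀=8 kN·m at a=4 m (b=L-a=8):
  y_3 = (M₀x³/(6L)-M₀(x-a)²/2+C₁x)/EI  [x>a] with C₁=M₀(3b²-L²)/(6L)=16/3 = (8·(24/5)³/(6·12)-8·((24/5)-4)²/2+(16/3)·(24/5))/100000 = 138/390625 m
Superposition: y = Σ y_i = -1443/7812500 m ≈ -0.000185 m

y(24/5) = -1443/7812500 m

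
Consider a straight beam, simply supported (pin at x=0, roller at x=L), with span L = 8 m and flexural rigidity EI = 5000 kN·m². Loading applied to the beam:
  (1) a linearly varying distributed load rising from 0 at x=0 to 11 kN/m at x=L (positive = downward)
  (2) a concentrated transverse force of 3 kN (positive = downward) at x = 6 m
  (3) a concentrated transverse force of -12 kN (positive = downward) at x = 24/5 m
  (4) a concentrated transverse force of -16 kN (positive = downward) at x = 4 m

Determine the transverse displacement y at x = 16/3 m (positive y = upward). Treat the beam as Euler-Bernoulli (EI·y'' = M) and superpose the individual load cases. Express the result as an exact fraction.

Load 1 — triangular load w₀=11 kN/m (0→w₀ over full span):
  y_1 = -w₀x(7L⁴-10L²x²+3x⁴)/(360LEI) = -11·(16/3)·(7·8⁴-10·8²·(16/3)²+3·(16/3)⁴)/(360·8·5000) = -23936/455625 m
Load 2 — point force P=3 kN at a=6 m (b=L-a=2):
  y_2 = -Pbx(L²-b²-x²)/(6LEI)  [x≤a] = -3·2·(16/3)·(8²-2²-(16/3)²)/(6·8·5000) = -71/16875 m
Load 3 — point force P=-12 kN at a=24/5 m (b=L-a=16/5):
  y_3 = -Pa(L-x)(2Lx-a²-x²)/(6LEI)  [x>a] = -(-12)·(24/5)·(8-(16/3))·(2·8·(16/3)-(24/5)²-(16/3)²)/(6·8·5000) = 15232/703125 m
Load 4 — point force P=-16 kN at a=4 m (b=L-a=4):
  y_4 = -Pa(L-x)(2Lx-a²-x²)/(6LEI)  [x>a] = -(-16)·4·(8-(16/3))·(2·8·(16/3)-4²-(16/3)²)/(6·8·5000) = 1472/50625 m
Superposition: y = Σ y_i = -341833/56953125 m ≈ -0.006002 m

y(16/3) = -341833/56953125 m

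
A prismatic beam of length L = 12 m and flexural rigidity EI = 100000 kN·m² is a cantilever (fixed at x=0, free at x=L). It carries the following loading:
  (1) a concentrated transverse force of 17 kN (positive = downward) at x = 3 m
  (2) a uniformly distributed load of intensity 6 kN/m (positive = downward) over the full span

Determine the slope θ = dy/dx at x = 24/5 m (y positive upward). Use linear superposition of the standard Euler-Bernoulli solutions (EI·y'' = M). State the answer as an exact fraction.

θ(24/5) = -357813/25000000 rad

Load 1 — point force P=17 kN at a=3 m (b=L-a=9):
  θ_1 = -Pa²/(2EI)  [x>a] = -17·3²/(2·100000) = -153/200000 rad
Load 2 — uniform load w=6 kN/m over full span:
  θ_2 = -wx(x²-3Lx+3L²)/(6EI) = -6·(24/5)·((24/5)²-3·12·(24/5)+3·12²)/(6·100000) = -5292/390625 rad
Superposition: θ = Σ θ_i = -357813/25000000 rad ≈ -0.014313 rad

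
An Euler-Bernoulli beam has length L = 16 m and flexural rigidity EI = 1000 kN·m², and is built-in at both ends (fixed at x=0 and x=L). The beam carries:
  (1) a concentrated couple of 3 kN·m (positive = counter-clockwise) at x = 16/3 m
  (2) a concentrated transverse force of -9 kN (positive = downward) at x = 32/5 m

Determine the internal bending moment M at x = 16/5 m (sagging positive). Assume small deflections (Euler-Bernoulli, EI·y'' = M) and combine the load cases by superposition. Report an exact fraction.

M(16/5) = 1796/625 kN·m

Load 1 — applied couple M₀=3 kN·m at a=16/3 m (b=L-a=32/3):
  M_1 = R_Ax - M_A  [x≤a] with R_A=1/4, M_A=0 = (1/4)·(16/5) - 0 = 4/5 kN·m
Load 2 — point force P=-9 kN at a=32/5 m (b=L-a=48/5):
  M_2 = Pb²(3a+b)x/L³ - Pab²/L²  [x≤a] = (-9)·(48/5)²·(3·(32/5)+(48/5))·(16/5)/16³ - (-9)·(32/5)·(48/5)²/16² = 1296/625 kN·m
Superposition: M = Σ M_i = 1796/625 kN·m ≈ 2.873600 kN·m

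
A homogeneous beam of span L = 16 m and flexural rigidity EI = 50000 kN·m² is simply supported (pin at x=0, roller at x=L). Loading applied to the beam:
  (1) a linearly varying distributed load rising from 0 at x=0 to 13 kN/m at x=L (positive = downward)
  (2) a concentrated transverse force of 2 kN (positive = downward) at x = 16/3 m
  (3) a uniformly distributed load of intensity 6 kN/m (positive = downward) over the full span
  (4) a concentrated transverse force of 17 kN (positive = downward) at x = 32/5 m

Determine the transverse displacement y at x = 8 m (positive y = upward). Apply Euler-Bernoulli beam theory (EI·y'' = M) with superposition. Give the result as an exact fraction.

Load 1 — triangular load w₀=13 kN/m (0→w₀ over full span):
  y_1 = -w₀x(7L⁴-10L²x²+3x⁴)/(360LEI) = -13·8·(7·16⁴-10·16²·8²+3·8⁴)/(360·16·50000) = -208/1875 m
Load 2 — point force P=2 kN at a=16/3 m (b=L-a=32/3):
  y_2 = -Pa(L-x)(2Lx-a²-x²)/(6LEI)  [x>a] = -2·(16/3)·(16-8)·(2·16·8-(16/3)²-8²)/(6·16·50000) = -736/253125 m
Load 3 — uniform load w=6 kN/m over full span:
  y_3 = -wx(L³-2Lx²+x³)/(24EI) = -6·8·(16³-2·16·8²+8³)/(24·50000) = -64/625 m
Load 4 — point force P=17 kN at a=32/5 m (b=L-a=48/5):
  y_4 = -Pa(L-x)(2Lx-a²-x²)/(6LEI)  [x>a] = -17·(32/5)·(16-8)·(2·16·8-(32/5)²-8²)/(6·16·50000) = -32096/1171875 m
Superposition: y = Σ y_i = -7708592/31640625 m ≈ -0.243630 m

y(8) = -7708592/31640625 m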